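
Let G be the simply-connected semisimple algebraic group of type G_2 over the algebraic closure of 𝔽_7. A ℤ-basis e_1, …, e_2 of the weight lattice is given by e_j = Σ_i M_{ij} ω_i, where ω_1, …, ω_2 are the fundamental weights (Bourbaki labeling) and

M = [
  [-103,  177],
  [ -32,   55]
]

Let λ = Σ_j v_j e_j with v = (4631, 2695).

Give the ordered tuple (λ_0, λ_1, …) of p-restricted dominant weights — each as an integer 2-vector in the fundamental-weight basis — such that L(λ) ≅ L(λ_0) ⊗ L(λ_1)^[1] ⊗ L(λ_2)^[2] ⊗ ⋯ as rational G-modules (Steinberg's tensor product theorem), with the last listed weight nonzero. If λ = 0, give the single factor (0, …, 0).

ω-coordinates c = M·v, v = (4631, 2695):
  c_1 = (-103)·(4631) + (177)·(2695) = 22
  c_2 = (-32)·(4631) + (55)·(2695) = 33
Writing each c_i in base p = 7:
  c_1 = 22 = 1·7^0 + 3·7^1
  c_2 = 33 = 5·7^0 + 4·7^1
Factor λ_0 = (1, 5)
Factor λ_1 = (3, 4)

((1, 5), (3, 4))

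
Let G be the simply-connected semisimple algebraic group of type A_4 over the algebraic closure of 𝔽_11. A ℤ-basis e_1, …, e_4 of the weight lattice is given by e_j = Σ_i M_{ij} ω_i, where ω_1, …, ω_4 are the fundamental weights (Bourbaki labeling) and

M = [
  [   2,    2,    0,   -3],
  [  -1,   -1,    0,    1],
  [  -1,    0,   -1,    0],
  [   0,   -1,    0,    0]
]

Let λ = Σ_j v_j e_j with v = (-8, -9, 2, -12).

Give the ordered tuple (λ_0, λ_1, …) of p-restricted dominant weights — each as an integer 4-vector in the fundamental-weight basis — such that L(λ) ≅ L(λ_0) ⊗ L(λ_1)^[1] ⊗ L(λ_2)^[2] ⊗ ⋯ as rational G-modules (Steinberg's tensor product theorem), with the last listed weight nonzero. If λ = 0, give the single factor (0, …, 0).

Converting to the ω-basis (c_i = row i of M dotted with v = (-8, -9, 2, -12)):
  c_1 = (2)·(-8) + (2)·(-9) + (0)·(2) + (-3)·(-12) = 2
  c_2 = (-1)·(-8) + (-1)·(-9) + (0)·(2) + (1)·(-12) = 5
  c_3 = (-1)·(-8) + (0)·(-9) + (-1)·(2) + (0)·(-12) = 6
  c_4 = (0)·(-8) + (-1)·(-9) + (0)·(2) + (0)·(-12) = 9
Base-11 expansion of each c_i:
  c_1 = 2 = 2·11^0
  c_2 = 5 = 5·11^0
  c_3 = 6 = 6·11^0
  c_4 = 9 = 9·11^0
p-restricted factor λ_0 = (2, 5, 6, 9)

((2, 5, 6, 9),)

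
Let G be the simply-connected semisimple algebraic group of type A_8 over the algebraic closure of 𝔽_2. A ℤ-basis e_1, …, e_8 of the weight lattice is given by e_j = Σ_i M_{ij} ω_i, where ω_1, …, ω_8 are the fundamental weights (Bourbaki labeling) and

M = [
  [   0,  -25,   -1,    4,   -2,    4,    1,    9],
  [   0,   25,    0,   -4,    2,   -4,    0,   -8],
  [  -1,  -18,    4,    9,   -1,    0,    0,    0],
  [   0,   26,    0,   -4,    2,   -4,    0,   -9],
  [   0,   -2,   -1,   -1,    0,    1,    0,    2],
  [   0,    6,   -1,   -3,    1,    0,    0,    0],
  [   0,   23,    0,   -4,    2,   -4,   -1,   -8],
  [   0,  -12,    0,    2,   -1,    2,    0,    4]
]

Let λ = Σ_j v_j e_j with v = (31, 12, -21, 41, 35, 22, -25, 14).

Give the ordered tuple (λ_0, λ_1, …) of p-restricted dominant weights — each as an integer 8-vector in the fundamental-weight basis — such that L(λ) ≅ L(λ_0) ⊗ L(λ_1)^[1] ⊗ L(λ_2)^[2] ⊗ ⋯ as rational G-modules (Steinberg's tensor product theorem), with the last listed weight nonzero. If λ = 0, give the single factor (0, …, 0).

Converting to the ω-basis (c_i = row i of M dotted with v = (31, 12, -21, 41, 35, 22, -25, 14)):
  c_1 = (0)·(31) + (-25)·(12) + (-1)·(-21) + (4)·(41) + (-2)·(35) + (4)·(22) + (1)·(-25) + (9)·(14) = 4
  c_2 = (0)·(31) + (25)·(12) + (0)·(-21) + (-4)·(41) + (2)·(35) + (-4)·(22) + (0)·(-25) + (-8)·(14) = 6
  c_3 = (-1)·(31) + (-18)·(12) + (4)·(-21) + (9)·(41) + (-1)·(35) + (0)·(22) + (0)·(-25) + (0)·(14) = 3
  c_4 = (0)·(31) + (26)·(12) + (0)·(-21) + (-4)·(41) + (2)·(35) + (-4)·(22) + (0)·(-25) + (-9)·(14) = 4
  c_5 = (0)·(31) + (-2)·(12) + (-1)·(-21) + (-1)·(41) + (0)·(35) + (1)·(22) + (0)·(-25) + (2)·(14) = 6
  c_6 = (0)·(31) + (6)·(12) + (-1)·(-21) + (-3)·(41) + (1)·(35) + (0)·(22) + (0)·(-25) + (0)·(14) = 5
  c_7 = (0)·(31) + (23)·(12) + (0)·(-21) + (-4)·(41) + (2)·(35) + (-4)·(22) + (-1)·(-25) + (-8)·(14) = 7
  c_8 = (0)·(31) + (-12)·(12) + (0)·(-21) + (2)·(41) + (-1)·(35) + (2)·(22) + (0)·(-25) + (4)·(14) = 3
p = 2; digits c_i = Σ_j d_{ij}·2^j, 0 ≤ d_{ij} < 2:
  c_1 = 4 = 0·2^0 + 0·2^1 + 1·2^2
  c_2 = 6 = 0·2^0 + 1·2^1 + 1·2^2
  c_3 = 3 = 1·2^0 + 1·2^1
  c_4 = 4 = 0·2^0 + 0·2^1 + 1·2^2
  c_5 = 6 = 0·2^0 + 1·2^1 + 1·2^2
  c_6 = 5 = 1·2^0 + 0·2^1 + 1·2^2
  c_7 = 7 = 1·2^0 + 1·2^1 + 1·2^2
  c_8 = 3 = 1·2^0 + 1·2^1
Factor λ_0 = (0, 0, 1, 0, 0, 1, 1, 1)
Factor λ_1 = (0, 1, 1, 0, 1, 0, 1, 1)
Factor λ_2 = (1, 1, 0, 1, 1, 1, 1, 0)

((0, 0, 1, 0, 0, 1, 1, 1), (0, 1, 1, 0, 1, 0, 1, 1), (1, 1, 0, 1, 1, 1, 1, 0))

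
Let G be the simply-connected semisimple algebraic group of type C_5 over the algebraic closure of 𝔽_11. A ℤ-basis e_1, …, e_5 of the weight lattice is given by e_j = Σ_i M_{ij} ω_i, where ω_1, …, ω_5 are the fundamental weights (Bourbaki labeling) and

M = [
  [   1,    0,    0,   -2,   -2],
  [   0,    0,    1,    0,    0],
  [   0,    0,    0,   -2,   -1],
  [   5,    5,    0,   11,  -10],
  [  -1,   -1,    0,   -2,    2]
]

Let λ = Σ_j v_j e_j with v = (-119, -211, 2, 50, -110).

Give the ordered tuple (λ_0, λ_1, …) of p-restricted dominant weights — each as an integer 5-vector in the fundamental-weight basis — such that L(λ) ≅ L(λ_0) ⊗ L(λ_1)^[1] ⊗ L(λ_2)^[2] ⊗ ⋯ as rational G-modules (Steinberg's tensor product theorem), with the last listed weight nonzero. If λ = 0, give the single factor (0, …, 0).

Change of basis e → ω: c = M·v where v = (-119, -211, 2, 50, -110):
  c_1 = 1*-119 + 0*-211 + 0*2 + -2*50 + -2*-110 = 1
  c_2 = 0*-119 + 0*-211 + 1*2 + 0*50 + 0*-110 = 2
  c_3 = 0*-119 + 0*-211 + 0*2 + -2*50 + -1*-110 = 10
  c_4 = 5*-119 + 5*-211 + 0*2 + 11*50 + -10*-110 = 0
  c_5 = -1*-119 + -1*-211 + 0*2 + -2*50 + 2*-110 = 10
Base-11 expansion of each c_i:
  c_1 = 1 = 1·11^0
  c_2 = 2 = 2·11^0
  c_3 = 10 = 10·11^0
  c_4 = 0
  c_5 = 10 = 10·11^0
λ_0 = (1, 2, 10, 0, 10)

((1, 2, 10, 0, 10),)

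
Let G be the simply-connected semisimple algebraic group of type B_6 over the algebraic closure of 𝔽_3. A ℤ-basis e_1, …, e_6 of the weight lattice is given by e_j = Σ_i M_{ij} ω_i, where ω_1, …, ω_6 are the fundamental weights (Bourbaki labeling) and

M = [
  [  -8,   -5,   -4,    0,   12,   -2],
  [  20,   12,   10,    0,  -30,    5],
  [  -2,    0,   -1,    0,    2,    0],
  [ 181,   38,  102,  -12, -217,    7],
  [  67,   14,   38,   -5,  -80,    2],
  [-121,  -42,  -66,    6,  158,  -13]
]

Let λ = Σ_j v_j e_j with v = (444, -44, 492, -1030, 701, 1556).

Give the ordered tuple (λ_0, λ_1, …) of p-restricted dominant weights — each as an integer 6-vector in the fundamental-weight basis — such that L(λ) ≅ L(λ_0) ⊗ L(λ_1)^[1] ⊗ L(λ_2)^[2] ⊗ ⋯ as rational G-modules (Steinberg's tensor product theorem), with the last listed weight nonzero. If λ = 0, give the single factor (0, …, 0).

Compute c_i = Σ_j M_{ij} v_j with v = (444, -44, 492, -1030, 701, 1556):
  c_1 = (-8)·(444) + (-5)·(-44) + (-4)·(492) + (0)·(-1030) + (12)·(701) + (-2)·(1556) = 0
  c_2 = (20)·(444) + (12)·(-44) + (10)·(492) + (0)·(-1030) + (-30)·(701) + (5)·(1556) = 22
  c_3 = (-2)·(444) + (0)·(-44) + (-1)·(492) + (0)·(-1030) + (2)·(701) + (0)·(1556) = 22
  c_4 = (181)·(444) + (38)·(-44) + (102)·(492) + (-12)·(-1030) + (-217)·(701) + (7)·(1556) = 11
  c_5 = (67)·(444) + (14)·(-44) + (38)·(492) + (-5)·(-1030) + (-80)·(701) + (2)·(1556) = 10
  c_6 = (-121)·(444) + (-42)·(-44) + (-66)·(492) + (6)·(-1030) + (158)·(701) + (-13)·(1556) = 2
Base-3 expansion of each c_i:
  c_1 = 0
  c_2 = 22 = 1·3^0 + 1·3^1 + 2·3^2
  c_3 = 22 = 1·3^0 + 1·3^1 + 2·3^2
  c_4 = 11 = 2·3^0 + 0·3^1 + 1·3^2
  c_5 = 10 = 1·3^0 + 0·3^1 + 1·3^2
  c_6 = 2 = 2·3^0
Factor λ_0 = (0, 1, 1, 2, 1, 2)
Factor λ_1 = (0, 1, 1, 0, 0, 0)
Factor λ_2 = (0, 2, 2, 1, 1, 0)

((0, 1, 1, 2, 1, 2), (0, 1, 1, 0, 0, 0), (0, 2, 2, 1, 1, 0))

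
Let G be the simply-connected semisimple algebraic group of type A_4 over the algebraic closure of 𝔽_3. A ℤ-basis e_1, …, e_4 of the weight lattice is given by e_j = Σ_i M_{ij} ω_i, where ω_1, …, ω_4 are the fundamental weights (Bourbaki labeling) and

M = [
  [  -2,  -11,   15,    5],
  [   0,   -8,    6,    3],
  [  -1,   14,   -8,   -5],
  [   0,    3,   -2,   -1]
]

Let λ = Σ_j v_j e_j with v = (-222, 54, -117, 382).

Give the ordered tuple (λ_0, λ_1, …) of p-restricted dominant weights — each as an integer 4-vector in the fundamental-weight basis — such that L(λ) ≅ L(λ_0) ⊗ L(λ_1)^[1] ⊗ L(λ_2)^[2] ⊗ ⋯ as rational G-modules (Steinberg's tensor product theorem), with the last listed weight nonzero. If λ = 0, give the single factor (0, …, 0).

((2, 0, 1, 2), (1, 1, 1, 1), (0, 1, 0, 1))

Converting to the ω-basis (c_i = row i of M dotted with v = (-222, 54, -117, 382)):
  c_1 = -2*-222 + -11*54 + 15*-117 + 5*382 = 5
  c_2 = 0*-222 + -8*54 + 6*-117 + 3*382 = 12
  c_3 = -1*-222 + 14*54 + -8*-117 + -5*382 = 4
  c_4 = 0*-222 + 3*54 + -2*-117 + -1*382 = 14
p = 3; digits c_i = Σ_j d_{ij}·3^j, 0 ≤ d_{ij} < 3:
  c_1 = 5 = 2·3^0 + 1·3^1
  c_2 = 12 = 0·3^0 + 1·3^1 + 1·3^2
  c_3 = 4 = 1·3^0 + 1·3^1
  c_4 = 14 = 2·3^0 + 1·3^1 + 1·3^2
λ_0 = (2, 0, 1, 2)
λ_1 = (1, 1, 1, 1)
λ_2 = (0, 1, 0, 1)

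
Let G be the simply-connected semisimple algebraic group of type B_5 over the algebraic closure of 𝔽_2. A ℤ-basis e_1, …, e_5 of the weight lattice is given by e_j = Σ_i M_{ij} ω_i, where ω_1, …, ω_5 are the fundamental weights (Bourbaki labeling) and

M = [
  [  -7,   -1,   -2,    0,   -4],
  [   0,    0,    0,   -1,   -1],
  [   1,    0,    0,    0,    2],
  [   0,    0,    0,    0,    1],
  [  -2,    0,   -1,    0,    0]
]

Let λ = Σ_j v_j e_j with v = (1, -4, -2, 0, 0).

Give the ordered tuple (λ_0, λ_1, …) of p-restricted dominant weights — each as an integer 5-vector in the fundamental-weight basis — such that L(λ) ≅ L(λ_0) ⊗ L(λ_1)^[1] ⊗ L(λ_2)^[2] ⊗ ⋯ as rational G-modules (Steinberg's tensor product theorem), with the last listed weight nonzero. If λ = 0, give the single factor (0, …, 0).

((1, 0, 1, 0, 0),)

Converting to the ω-basis (c_i = row i of M dotted with v = (1, -4, -2, 0, 0)):
  c_1 = (-7)·(1) + (-1)·(-4) + (-2)·(-2) + (0)·(0) + (-4)·(0) = 1
  c_2 = (0)·(1) + (0)·(-4) + (0)·(-2) + (-1)·(0) + (-1)·(0) = 0
  c_3 = (1)·(1) + (0)·(-4) + (0)·(-2) + (0)·(0) + (2)·(0) = 1
  c_4 = (0)·(1) + (0)·(-4) + (0)·(-2) + (0)·(0) + (1)·(0) = 0
  c_5 = (-2)·(1) + (0)·(-4) + (-1)·(-2) + (0)·(0) + (0)·(0) = 0
Base-2 expansion of each c_i:
  c_1 = 1 = 1·2^0
  c_2 = 0
  c_3 = 1 = 1·2^0
  c_4 = 0
  c_5 = 0
p-restricted factor λ_0 = (1, 0, 1, 0, 0)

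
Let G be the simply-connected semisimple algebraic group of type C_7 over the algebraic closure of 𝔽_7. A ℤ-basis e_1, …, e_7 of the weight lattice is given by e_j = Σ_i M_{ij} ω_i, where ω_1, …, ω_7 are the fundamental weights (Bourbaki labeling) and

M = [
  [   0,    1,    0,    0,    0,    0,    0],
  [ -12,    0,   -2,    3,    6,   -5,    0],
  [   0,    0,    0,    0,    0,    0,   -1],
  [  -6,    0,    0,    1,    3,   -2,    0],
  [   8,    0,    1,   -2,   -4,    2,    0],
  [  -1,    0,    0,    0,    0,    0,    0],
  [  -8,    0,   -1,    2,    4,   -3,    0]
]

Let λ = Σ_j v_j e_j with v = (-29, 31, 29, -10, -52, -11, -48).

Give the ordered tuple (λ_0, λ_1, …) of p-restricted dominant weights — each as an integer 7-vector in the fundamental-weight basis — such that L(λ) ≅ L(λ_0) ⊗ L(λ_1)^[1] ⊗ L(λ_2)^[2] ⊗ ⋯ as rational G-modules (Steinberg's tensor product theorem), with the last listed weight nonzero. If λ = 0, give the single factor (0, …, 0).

((3, 3, 6, 2, 3, 1, 1), (4, 0, 6, 4, 0, 4, 1))

Change of basis e → ω: c = M·v where v = (-29, 31, 29, -10, -52, -11, -48):
  c_1 = 0*-29 + 1*31 + 0*29 + 0*-10 + 0*-52 + 0*-11 + 0*-48 = 31
  c_2 = -12*-29 + 0*31 + -2*29 + 3*-10 + 6*-52 + -5*-11 + 0*-48 = 3
  c_3 = 0*-29 + 0*31 + 0*29 + 0*-10 + 0*-52 + 0*-11 + -1*-48 = 48
  c_4 = -6*-29 + 0*31 + 0*29 + 1*-10 + 3*-52 + -2*-11 + 0*-48 = 30
  c_5 = 8*-29 + 0*31 + 1*29 + -2*-10 + -4*-52 + 2*-11 + 0*-48 = 3
  c_6 = -1*-29 + 0*31 + 0*29 + 0*-10 + 0*-52 + 0*-11 + 0*-48 = 29
  c_7 = -8*-29 + 0*31 + -1*29 + 2*-10 + 4*-52 + -3*-11 + 0*-48 = 8
Base-7 expansion of each c_i:
  c_1 = 31 = 3·7^0 + 4·7^1
  c_2 = 3 = 3·7^0
  c_3 = 48 = 6·7^0 + 6·7^1
  c_4 = 30 = 2·7^0 + 4·7^1
  c_5 = 3 = 3·7^0
  c_6 = 29 = 1·7^0 + 4·7^1
  c_7 = 8 = 1·7^0 + 1·7^1
p-restricted factor λ_0 = (3, 3, 6, 2, 3, 1, 1)
p-restricted factor λ_1 = (4, 0, 6, 4, 0, 4, 1)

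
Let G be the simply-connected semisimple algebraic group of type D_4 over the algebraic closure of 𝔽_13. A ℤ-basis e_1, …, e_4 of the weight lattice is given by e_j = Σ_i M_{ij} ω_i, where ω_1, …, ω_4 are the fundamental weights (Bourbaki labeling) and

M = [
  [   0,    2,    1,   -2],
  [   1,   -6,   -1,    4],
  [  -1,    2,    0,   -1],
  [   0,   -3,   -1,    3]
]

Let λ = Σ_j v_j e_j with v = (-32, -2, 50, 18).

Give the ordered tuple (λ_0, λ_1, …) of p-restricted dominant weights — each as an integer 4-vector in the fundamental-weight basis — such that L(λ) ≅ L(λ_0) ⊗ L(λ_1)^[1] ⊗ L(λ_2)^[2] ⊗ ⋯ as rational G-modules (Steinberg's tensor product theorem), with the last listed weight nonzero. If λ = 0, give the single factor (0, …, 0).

((10, 2, 10, 10),)

ω-coordinates c = M·v, v = (-32, -2, 50, 18):
  c_1 = (0)·(-32) + (2)·(-2) + 1·50 + (-2)·(18) = 10
  c_2 = (1)·(-32) + (-6)·(-2) + (-1)·(50) + 4·18 = 2
  c_3 = (-1)·(-32) + (2)·(-2) + 0·50 + (-1)·(18) = 10
  c_4 = (0)·(-32) + (-3)·(-2) + (-1)·(50) + 3·18 = 10
p = 13; digits c_i = Σ_j d_{ij}·13^j, 0 ≤ d_{ij} < 13:
  c_1 = 10 = 10·13^0
  c_2 = 2 = 2·13^0
  c_3 = 10 = 10·13^0
  c_4 = 10 = 10·13^0
p-restricted factor λ_0 = (10, 2, 10, 10)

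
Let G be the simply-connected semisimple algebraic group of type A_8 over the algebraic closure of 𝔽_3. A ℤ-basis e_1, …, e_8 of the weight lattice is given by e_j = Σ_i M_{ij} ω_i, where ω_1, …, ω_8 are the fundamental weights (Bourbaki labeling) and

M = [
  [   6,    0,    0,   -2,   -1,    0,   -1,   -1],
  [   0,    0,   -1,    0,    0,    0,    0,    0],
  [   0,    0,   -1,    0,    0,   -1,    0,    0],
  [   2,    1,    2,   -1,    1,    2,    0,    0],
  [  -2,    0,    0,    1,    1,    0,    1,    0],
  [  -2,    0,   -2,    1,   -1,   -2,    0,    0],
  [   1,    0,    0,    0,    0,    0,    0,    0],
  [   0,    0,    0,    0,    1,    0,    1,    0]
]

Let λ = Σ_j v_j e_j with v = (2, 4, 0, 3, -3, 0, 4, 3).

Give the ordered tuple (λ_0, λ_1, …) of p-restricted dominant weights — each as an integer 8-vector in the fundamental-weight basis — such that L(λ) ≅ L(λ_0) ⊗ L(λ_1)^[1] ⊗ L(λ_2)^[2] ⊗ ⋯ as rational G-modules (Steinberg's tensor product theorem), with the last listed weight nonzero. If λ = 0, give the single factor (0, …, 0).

((2, 0, 0, 2, 0, 2, 2, 1),)

In the fundamental-weight basis, λ has coordinates c = M·v (v = (2, 4, 0, 3, -3, 0, 4, 3)):
  c_1 = (6)·(2) + (0)·(4) + (0)·(0) + (-2)·(3) + (-1)·(-3) + (0)·(0) + (-1)·(4) + (-1)·(3) = 2
  c_2 = (0)·(2) + (0)·(4) + (-1)·(0) + (0)·(3) + (0)·(-3) + (0)·(0) + (0)·(4) + (0)·(3) = 0
  c_3 = (0)·(2) + (0)·(4) + (-1)·(0) + (0)·(3) + (0)·(-3) + (-1)·(0) + (0)·(4) + (0)·(3) = 0
  c_4 = (2)·(2) + (1)·(4) + (2)·(0) + (-1)·(3) + (1)·(-3) + (2)·(0) + (0)·(4) + (0)·(3) = 2
  c_5 = (-2)·(2) + (0)·(4) + (0)·(0) + (1)·(3) + (1)·(-3) + (0)·(0) + (1)·(4) + (0)·(3) = 0
  c_6 = (-2)·(2) + (0)·(4) + (-2)·(0) + (1)·(3) + (-1)·(-3) + (-2)·(0) + (0)·(4) + (0)·(3) = 2
  c_7 = (1)·(2) + (0)·(4) + (0)·(0) + (0)·(3) + (0)·(-3) + (0)·(0) + (0)·(4) + (0)·(3) = 2
  c_8 = (0)·(2) + (0)·(4) + (0)·(0) + (0)·(3) + (1)·(-3) + (0)·(0) + (1)·(4) + (0)·(3) = 1
Expand coordinatewise in base 3:
  c_1 = 2 = 2·3^0
  c_2 = 0
  c_3 = 0
  c_4 = 2 = 2·3^0
  c_5 = 0
  c_6 = 2 = 2·3^0
  c_7 = 2 = 2·3^0
  c_8 = 1 = 1·3^0
p-restricted factor λ_0 = (2, 0, 0, 2, 0, 2, 2, 1)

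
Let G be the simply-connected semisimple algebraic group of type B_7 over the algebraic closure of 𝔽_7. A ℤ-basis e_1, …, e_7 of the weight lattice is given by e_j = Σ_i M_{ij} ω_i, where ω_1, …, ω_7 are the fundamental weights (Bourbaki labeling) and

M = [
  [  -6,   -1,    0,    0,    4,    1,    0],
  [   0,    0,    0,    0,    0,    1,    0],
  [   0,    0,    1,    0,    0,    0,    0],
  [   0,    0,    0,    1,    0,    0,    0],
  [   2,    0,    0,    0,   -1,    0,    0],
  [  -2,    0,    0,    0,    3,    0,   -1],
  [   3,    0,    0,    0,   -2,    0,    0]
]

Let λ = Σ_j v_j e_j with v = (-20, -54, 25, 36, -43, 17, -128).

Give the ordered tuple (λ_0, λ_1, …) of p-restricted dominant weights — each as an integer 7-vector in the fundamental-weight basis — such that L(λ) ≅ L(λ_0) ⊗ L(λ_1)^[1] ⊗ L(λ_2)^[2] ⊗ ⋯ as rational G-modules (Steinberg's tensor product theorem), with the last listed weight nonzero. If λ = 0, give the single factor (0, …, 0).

Compute c_i = Σ_j M_{ij} v_j with v = (-20, -54, 25, 36, -43, 17, -128):
  c_1 = (-6)·(-20) + (-1)·(-54) + 0·25 + 0·36 + (4)·(-43) + 1·17 + (0)·(-128) = 19
  c_2 = (0)·(-20) + (0)·(-54) + 0·25 + 0·36 + (0)·(-43) + 1·17 + (0)·(-128) = 17
  c_3 = (0)·(-20) + (0)·(-54) + 1·25 + 0·36 + (0)·(-43) + 0·17 + (0)·(-128) = 25
  c_4 = (0)·(-20) + (0)·(-54) + 0·25 + 1·36 + (0)·(-43) + 0·17 + (0)·(-128) = 36
  c_5 = (2)·(-20) + (0)·(-54) + 0·25 + 0·36 + (-1)·(-43) + 0·17 + (0)·(-128) = 3
  c_6 = (-2)·(-20) + (0)·(-54) + 0·25 + 0·36 + (3)·(-43) + 0·17 + (-1)·(-128) = 39
  c_7 = (3)·(-20) + (0)·(-54) + 0·25 + 0·36 + (-2)·(-43) + 0·17 + (0)·(-128) = 26
Writing each c_i in base p = 7:
  c_1 = 19 = 5·7^0 + 2·7^1
  c_2 = 17 = 3·7^0 + 2·7^1
  c_3 = 25 = 4·7^0 + 3·7^1
  c_4 = 36 = 1·7^0 + 5·7^1
  c_5 = 3 = 3·7^0
  c_6 = 39 = 4·7^0 + 5·7^1
  c_7 = 26 = 5·7^0 + 3·7^1
λ_0 = (5, 3, 4, 1, 3, 4, 5)
λ_1 = (2, 2, 3, 5, 0, 5, 3)

((5, 3, 4, 1, 3, 4, 5), (2, 2, 3, 5, 0, 5, 3))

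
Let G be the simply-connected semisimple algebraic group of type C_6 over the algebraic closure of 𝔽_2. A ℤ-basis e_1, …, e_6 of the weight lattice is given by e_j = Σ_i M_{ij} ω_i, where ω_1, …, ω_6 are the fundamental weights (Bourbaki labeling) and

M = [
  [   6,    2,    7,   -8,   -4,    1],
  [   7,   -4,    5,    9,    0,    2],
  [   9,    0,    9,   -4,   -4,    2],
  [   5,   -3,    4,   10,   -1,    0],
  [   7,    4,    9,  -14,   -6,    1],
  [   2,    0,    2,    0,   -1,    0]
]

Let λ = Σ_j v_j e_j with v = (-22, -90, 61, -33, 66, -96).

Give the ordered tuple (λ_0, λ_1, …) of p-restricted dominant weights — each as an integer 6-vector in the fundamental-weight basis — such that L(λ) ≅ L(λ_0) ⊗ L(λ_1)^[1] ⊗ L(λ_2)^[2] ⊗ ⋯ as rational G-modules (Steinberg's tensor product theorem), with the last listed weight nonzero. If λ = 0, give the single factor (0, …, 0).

Change of basis e → ω: c = M·v where v = (-22, -90, 61, -33, 66, -96):
  c_1 = (6)·(-22) + (2)·(-90) + 7·61 + (-8)·(-33) + (-4)·(66) + (1)·(-96) = 19
  c_2 = (7)·(-22) + (-4)·(-90) + 5·61 + (9)·(-33) + 0·66 + (2)·(-96) = 22
  c_3 = (9)·(-22) + (0)·(-90) + 9·61 + (-4)·(-33) + (-4)·(66) + (2)·(-96) = 27
  c_4 = (5)·(-22) + (-3)·(-90) + 4·61 + (10)·(-33) + (-1)·(66) + (0)·(-96) = 8
  c_5 = (7)·(-22) + (4)·(-90) + 9·61 + (-14)·(-33) + (-6)·(66) + (1)·(-96) = 5
  c_6 = (2)·(-22) + (0)·(-90) + 2·61 + (0)·(-33) + (-1)·(66) + (0)·(-96) = 12
Writing each c_i in base p = 2:
  c_1 = 19 = 1·2^0 + 1·2^1 + 0·2^2 + 0·2^3 + 1·2^4
  c_2 = 22 = 0·2^0 + 1·2^1 + 1·2^2 + 0·2^3 + 1·2^4
  c_3 = 27 = 1·2^0 + 1·2^1 + 0·2^2 + 1·2^3 + 1·2^4
  c_4 = 8 = 0·2^0 + 0·2^1 + 0·2^2 + 1·2^3
  c_5 = 5 = 1·2^0 + 0·2^1 + 1·2^2
  c_6 = 12 = 0·2^0 + 0·2^1 + 1·2^2 + 1·2^3
Factor λ_0 = (1, 0, 1, 0, 1, 0)
Factor λ_1 = (1, 1, 1, 0, 0, 0)
Factor λ_2 = (0, 1, 0, 0, 1, 1)
Factor λ_3 = (0, 0, 1, 1, 0, 1)
Factor λ_4 = (1, 1, 1, 0, 0, 0)

((1, 0, 1, 0, 1, 0), (1, 1, 1, 0, 0, 0), (0, 1, 0, 0, 1, 1), (0, 0, 1, 1, 0, 1), (1, 1, 1, 0, 0, 0))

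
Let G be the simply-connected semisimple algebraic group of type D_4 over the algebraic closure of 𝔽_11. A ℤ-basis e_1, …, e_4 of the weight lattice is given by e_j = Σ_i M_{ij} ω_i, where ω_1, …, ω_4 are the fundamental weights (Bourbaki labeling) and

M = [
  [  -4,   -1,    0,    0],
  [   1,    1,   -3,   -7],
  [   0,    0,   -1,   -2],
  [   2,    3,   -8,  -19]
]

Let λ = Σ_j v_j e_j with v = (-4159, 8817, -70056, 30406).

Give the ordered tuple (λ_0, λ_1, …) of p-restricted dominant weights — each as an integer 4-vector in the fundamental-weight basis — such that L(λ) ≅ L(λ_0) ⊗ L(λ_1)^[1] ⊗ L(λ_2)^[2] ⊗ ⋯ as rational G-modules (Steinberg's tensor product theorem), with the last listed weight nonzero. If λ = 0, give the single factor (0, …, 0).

((9, 4, 4, 9), (6, 4, 4, 1), (9, 5, 10, 7), (5, 1, 6, 0))

Converting to the ω-basis (c_i = row i of M dotted with v = (-4159, 8817, -70056, 30406)):
  c_1 = -4*-4159 + -1*8817 + 0*-70056 + 0*30406 = 7819
  c_2 = 1*-4159 + 1*8817 + -3*-70056 + -7*30406 = 1984
  c_3 = 0*-4159 + 0*8817 + -1*-70056 + -2*30406 = 9244
  c_4 = 2*-4159 + 3*8817 + -8*-70056 + -19*30406 = 867
Expand coordinatewise in base 11:
  c_1 = 7819 = 9·11^0 + 6·11^1 + 9·11^2 + 5·11^3
  c_2 = 1984 = 4·11^0 + 4·11^1 + 5·11^2 + 1·11^3
  c_3 = 9244 = 4·11^0 + 4·11^1 + 10·11^2 + 6·11^3
  c_4 = 867 = 9·11^0 + 1·11^1 + 7·11^2
λ_0 = (9, 4, 4, 9)
λ_1 = (6, 4, 4, 1)
λ_2 = (9, 5, 10, 7)
λ_3 = (5, 1, 6, 0)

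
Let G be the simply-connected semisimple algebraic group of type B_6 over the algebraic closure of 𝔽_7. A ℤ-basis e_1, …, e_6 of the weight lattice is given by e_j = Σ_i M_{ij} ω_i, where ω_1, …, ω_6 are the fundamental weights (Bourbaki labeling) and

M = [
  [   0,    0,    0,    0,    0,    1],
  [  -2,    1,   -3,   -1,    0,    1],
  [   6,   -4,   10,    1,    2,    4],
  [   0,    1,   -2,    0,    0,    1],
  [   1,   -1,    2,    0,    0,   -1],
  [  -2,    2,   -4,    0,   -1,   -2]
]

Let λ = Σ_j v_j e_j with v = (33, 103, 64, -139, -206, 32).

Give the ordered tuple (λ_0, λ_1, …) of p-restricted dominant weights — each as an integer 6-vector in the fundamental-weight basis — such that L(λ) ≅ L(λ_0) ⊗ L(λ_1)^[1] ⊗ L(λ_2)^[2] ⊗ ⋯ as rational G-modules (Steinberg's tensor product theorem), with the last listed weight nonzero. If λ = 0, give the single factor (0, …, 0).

((4, 2, 3, 0, 5, 5), (4, 2, 0, 1, 3, 3))

Compute c_i = Σ_j M_{ij} v_j with v = (33, 103, 64, -139, -206, 32):
  c_1 = 0*33 + 0*103 + 0*64 + 0*-139 + 0*-206 + 1*32 = 32
  c_2 = -2*33 + 1*103 + -3*64 + -1*-139 + 0*-206 + 1*32 = 16
  c_3 = 6*33 + -4*103 + 10*64 + 1*-139 + 2*-206 + 4*32 = 3
  c_4 = 0*33 + 1*103 + -2*64 + 0*-139 + 0*-206 + 1*32 = 7
  c_5 = 1*33 + -1*103 + 2*64 + 0*-139 + 0*-206 + -1*32 = 26
  c_6 = -2*33 + 2*103 + -4*64 + 0*-139 + -1*-206 + -2*32 = 26
Writing each c_i in base p = 7:
  c_1 = 32 = 4·7^0 + 4·7^1
  c_2 = 16 = 2·7^0 + 2·7^1
  c_3 = 3 = 3·7^0
  c_4 = 7 = 0·7^0 + 1·7^1
  c_5 = 26 = 5·7^0 + 3·7^1
  c_6 = 26 = 5·7^0 + 3·7^1
λ_0 = (4, 2, 3, 0, 5, 5)
λ_1 = (4, 2, 0, 1, 3, 3)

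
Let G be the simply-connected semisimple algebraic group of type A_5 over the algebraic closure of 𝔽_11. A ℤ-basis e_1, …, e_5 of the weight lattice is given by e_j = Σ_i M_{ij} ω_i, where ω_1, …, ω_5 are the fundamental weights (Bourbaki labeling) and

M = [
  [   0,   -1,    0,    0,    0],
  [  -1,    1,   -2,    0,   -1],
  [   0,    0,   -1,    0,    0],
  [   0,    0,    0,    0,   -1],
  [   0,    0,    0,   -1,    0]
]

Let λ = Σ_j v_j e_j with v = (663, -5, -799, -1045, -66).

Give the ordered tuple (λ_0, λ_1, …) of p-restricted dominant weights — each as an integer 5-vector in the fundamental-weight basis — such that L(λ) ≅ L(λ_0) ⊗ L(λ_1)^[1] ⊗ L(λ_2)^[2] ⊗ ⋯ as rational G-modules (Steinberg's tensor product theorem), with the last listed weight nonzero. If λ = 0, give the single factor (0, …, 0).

((5, 6, 7, 0, 0), (0, 2, 6, 6, 7), (0, 8, 6, 0, 8))

In the fundamental-weight basis, λ has coordinates c = M·v (v = (663, -5, -799, -1045, -66)):
  c_1 = 0*663 + -1*-5 + 0*-799 + 0*-1045 + 0*-66 = 5
  c_2 = -1*663 + 1*-5 + -2*-799 + 0*-1045 + -1*-66 = 996
  c_3 = 0*663 + 0*-5 + -1*-799 + 0*-1045 + 0*-66 = 799
  c_4 = 0*663 + 0*-5 + 0*-799 + 0*-1045 + -1*-66 = 66
  c_5 = 0*663 + 0*-5 + 0*-799 + -1*-1045 + 0*-66 = 1045
Base-11 expansion of each c_i:
  c_1 = 5 = 5·11^0
  c_2 = 996 = 6·11^0 + 2·11^1 + 8·11^2
  c_3 = 799 = 7·11^0 + 6·11^1 + 6·11^2
  c_4 = 66 = 0·11^0 + 6·11^1
  c_5 = 1045 = 0·11^0 + 7·11^1 + 8·11^2
λ_0 = (5, 6, 7, 0, 0)
λ_1 = (0, 2, 6, 6, 7)
λ_2 = (0, 8, 6, 0, 8)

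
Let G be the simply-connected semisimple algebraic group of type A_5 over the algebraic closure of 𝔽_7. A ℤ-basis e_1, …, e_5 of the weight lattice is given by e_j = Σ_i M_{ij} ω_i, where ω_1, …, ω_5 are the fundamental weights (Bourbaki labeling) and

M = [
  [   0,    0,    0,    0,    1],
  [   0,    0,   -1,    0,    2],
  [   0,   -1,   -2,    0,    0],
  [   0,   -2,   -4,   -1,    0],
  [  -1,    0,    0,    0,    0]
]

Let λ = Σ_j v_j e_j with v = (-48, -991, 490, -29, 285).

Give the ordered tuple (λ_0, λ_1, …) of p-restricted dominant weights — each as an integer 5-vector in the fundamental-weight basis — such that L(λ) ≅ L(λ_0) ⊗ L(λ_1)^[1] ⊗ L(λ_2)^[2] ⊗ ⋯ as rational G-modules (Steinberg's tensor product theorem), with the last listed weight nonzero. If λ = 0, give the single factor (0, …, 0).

In the fundamental-weight basis, λ has coordinates c = M·v (v = (-48, -991, 490, -29, 285)):
  c_1 = (0)·(-48) + (0)·(-991) + (0)·(490) + (0)·(-29) + (1)·(285) = 285
  c_2 = (0)·(-48) + (0)·(-991) + (-1)·(490) + (0)·(-29) + (2)·(285) = 80
  c_3 = (0)·(-48) + (-1)·(-991) + (-2)·(490) + (0)·(-29) + (0)·(285) = 11
  c_4 = (0)·(-48) + (-2)·(-991) + (-4)·(490) + (-1)·(-29) + (0)·(285) = 51
  c_5 = (-1)·(-48) + (0)·(-991) + (0)·(490) + (0)·(-29) + (0)·(285) = 48
Writing each c_i in base p = 7:
  c_1 = 285 = 5·7^0 + 5·7^1 + 5·7^2
  c_2 = 80 = 3·7^0 + 4·7^1 + 1·7^2
  c_3 = 11 = 4·7^0 + 1·7^1
  c_4 = 51 = 2·7^0 + 0·7^1 + 1·7^2
  c_5 = 48 = 6·7^0 + 6·7^1
Factor λ_0 = (5, 3, 4, 2, 6)
Factor λ_1 = (5, 4, 1, 0, 6)
Factor λ_2 = (5, 1, 0, 1, 0)

((5, 3, 4, 2, 6), (5, 4, 1, 0, 6), (5, 1, 0, 1, 0))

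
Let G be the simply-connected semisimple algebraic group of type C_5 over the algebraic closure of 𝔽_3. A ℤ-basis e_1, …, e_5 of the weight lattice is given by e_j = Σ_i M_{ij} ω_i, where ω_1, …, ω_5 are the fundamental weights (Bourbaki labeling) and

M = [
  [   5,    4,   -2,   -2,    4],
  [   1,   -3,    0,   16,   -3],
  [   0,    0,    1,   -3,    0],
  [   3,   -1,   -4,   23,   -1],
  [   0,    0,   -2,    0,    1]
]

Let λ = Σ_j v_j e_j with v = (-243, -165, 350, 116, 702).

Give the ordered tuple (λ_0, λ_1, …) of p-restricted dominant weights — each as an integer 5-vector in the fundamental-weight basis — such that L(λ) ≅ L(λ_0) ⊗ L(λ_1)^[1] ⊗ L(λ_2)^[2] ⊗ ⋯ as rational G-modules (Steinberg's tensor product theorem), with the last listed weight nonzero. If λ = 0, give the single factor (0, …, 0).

((1, 2, 2, 2, 2),)

Compute c_i = Σ_j M_{ij} v_j with v = (-243, -165, 350, 116, 702):
  c_1 = 5*-243 + 4*-165 + -2*350 + -2*116 + 4*702 = 1
  c_2 = 1*-243 + -3*-165 + 0*350 + 16*116 + -3*702 = 2
  c_3 = 0*-243 + 0*-165 + 1*350 + -3*116 + 0*702 = 2
  c_4 = 3*-243 + -1*-165 + -4*350 + 23*116 + -1*702 = 2
  c_5 = 0*-243 + 0*-165 + -2*350 + 0*116 + 1*702 = 2
p = 3; digits c_i = Σ_j d_{ij}·3^j, 0 ≤ d_{ij} < 3:
  c_1 = 1 = 1·3^0
  c_2 = 2 = 2·3^0
  c_3 = 2 = 2·3^0
  c_4 = 2 = 2·3^0
  c_5 = 2 = 2·3^0
Factor λ_0 = (1, 2, 2, 2, 2)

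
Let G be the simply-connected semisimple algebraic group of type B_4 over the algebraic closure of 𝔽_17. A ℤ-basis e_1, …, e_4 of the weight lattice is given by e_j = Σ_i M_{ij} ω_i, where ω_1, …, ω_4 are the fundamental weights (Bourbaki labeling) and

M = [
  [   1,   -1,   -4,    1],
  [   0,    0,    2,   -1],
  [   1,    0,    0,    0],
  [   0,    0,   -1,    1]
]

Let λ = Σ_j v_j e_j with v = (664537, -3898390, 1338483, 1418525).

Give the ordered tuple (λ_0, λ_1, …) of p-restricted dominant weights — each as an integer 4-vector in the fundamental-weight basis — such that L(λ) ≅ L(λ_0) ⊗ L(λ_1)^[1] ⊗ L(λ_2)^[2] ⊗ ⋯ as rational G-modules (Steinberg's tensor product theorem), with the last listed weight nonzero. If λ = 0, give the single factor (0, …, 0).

((16, 16, 7, 6), (5, 7, 7, 16), (12, 2, 4, 4), (8, 1, 16, 16), (7, 15, 7, 0))

In the fundamental-weight basis, λ has coordinates c = M·v (v = (664537, -3898390, 1338483, 1418525)):
  c_1 = 1*664537 + -1*-3898390 + -4*1338483 + 1*1418525 = 627520
  c_2 = 0*664537 + 0*-3898390 + 2*1338483 + -1*1418525 = 1258441
  c_3 = 1*664537 + 0*-3898390 + 0*1338483 + 0*1418525 = 664537
  c_4 = 0*664537 + 0*-3898390 + -1*1338483 + 1*1418525 = 80042
Writing each c_i in base p = 17:
  c_1 = 627520 = 16·17^0 + 5·17^1 + 12·17^2 + 8·17^3 + 7·17^4
  c_2 = 1258441 = 16·17^0 + 7·17^1 + 2·17^2 + 1·17^3 + 15·17^4
  c_3 = 664537 = 7·17^0 + 7·17^1 + 4·17^2 + 16·17^3 + 7·17^4
  c_4 = 80042 = 6·17^0 + 16·17^1 + 4·17^2 + 16·17^3
p-restricted factor λ_0 = (16, 16, 7, 6)
p-restricted factor λ_1 = (5, 7, 7, 16)
p-restricted factor λ_2 = (12, 2, 4, 4)
p-restricted factor λ_3 = (8, 1, 16, 16)
p-restricted factor λ_4 = (7, 15, 7, 0)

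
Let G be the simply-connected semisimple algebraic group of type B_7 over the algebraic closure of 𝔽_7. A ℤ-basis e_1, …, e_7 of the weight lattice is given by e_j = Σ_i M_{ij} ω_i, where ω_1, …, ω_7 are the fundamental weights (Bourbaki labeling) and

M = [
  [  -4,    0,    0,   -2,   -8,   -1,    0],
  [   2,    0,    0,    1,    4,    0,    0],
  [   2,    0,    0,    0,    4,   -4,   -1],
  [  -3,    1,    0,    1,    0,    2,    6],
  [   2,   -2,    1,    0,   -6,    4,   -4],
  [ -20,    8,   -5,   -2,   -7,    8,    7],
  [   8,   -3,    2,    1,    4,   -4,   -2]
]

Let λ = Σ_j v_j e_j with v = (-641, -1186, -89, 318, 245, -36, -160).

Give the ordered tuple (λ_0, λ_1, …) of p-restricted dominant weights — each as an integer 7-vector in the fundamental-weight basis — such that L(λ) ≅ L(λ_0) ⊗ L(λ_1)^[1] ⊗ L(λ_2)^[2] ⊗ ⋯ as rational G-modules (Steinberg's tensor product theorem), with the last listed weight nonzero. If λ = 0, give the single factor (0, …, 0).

((4, 2, 2, 2, 6, 4, 0), (0, 2, 0, 3, 3, 2, 2))

In the fundamental-weight basis, λ has coordinates c = M·v (v = (-641, -1186, -89, 318, 245, -36, -160)):
  c_1 = -4*-641 + 0*-1186 + 0*-89 + -2*318 + -8*245 + -1*-36 + 0*-160 = 4
  c_2 = 2*-641 + 0*-1186 + 0*-89 + 1*318 + 4*245 + 0*-36 + 0*-160 = 16
  c_3 = 2*-641 + 0*-1186 + 0*-89 + 0*318 + 4*245 + -4*-36 + -1*-160 = 2
  c_4 = -3*-641 + 1*-1186 + 0*-89 + 1*318 + 0*245 + 2*-36 + 6*-160 = 23
  c_5 = 2*-641 + -2*-1186 + 1*-89 + 0*318 + -6*245 + 4*-36 + -4*-160 = 27
  c_6 = -20*-641 + 8*-1186 + -5*-89 + -2*318 + -7*245 + 8*-36 + 7*-160 = 18
  c_7 = 8*-641 + -3*-1186 + 2*-89 + 1*318 + 4*245 + -4*-36 + -2*-160 = 14
Writing each c_i in base p = 7:
  c_1 = 4 = 4·7^0
  c_2 = 16 = 2·7^0 + 2·7^1
  c_3 = 2 = 2·7^0
  c_4 = 23 = 2·7^0 + 3·7^1
  c_5 = 27 = 6·7^0 + 3·7^1
  c_6 = 18 = 4·7^0 + 2·7^1
  c_7 = 14 = 0·7^0 + 2·7^1
λ_0 = (4, 2, 2, 2, 6, 4, 0)
λ_1 = (0, 2, 0, 3, 3, 2, 2)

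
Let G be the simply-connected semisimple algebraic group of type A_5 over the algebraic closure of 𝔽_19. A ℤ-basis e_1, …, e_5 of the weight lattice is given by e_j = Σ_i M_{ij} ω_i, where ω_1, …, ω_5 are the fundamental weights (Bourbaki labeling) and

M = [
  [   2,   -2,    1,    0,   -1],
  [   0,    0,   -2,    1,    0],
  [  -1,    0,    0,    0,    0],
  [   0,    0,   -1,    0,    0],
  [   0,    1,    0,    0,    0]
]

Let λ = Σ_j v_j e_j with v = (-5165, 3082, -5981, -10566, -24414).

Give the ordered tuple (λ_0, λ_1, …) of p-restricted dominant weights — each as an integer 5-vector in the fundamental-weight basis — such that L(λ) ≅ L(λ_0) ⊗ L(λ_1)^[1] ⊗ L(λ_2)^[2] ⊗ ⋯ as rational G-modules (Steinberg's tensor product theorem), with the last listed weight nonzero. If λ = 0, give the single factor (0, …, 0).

((1, 9, 16, 15, 4), (7, 16, 5, 10, 10), (5, 3, 14, 16, 8))

Change of basis e → ω: c = M·v where v = (-5165, 3082, -5981, -10566, -24414):
  c_1 = (2)·(-5165) + (-2)·(3082) + (1)·(-5981) + (0)·(-10566) + (-1)·(-24414) = 1939
  c_2 = (0)·(-5165) + (0)·(3082) + (-2)·(-5981) + (1)·(-10566) + (0)·(-24414) = 1396
  c_3 = (-1)·(-5165) + (0)·(3082) + (0)·(-5981) + (0)·(-10566) + (0)·(-24414) = 5165
  c_4 = (0)·(-5165) + (0)·(3082) + (-1)·(-5981) + (0)·(-10566) + (0)·(-24414) = 5981
  c_5 = (0)·(-5165) + (1)·(3082) + (0)·(-5981) + (0)·(-10566) + (0)·(-24414) = 3082
Expand coordinatewise in base 19:
  c_1 = 1939 = 1·19^0 + 7·19^1 + 5·19^2
  c_2 = 1396 = 9·19^0 + 16·19^1 + 3·19^2
  c_3 = 5165 = 16·19^0 + 5·19^1 + 14·19^2
  c_4 = 5981 = 15·19^0 + 10·19^1 + 16·19^2
  c_5 = 3082 = 4·19^0 + 10·19^1 + 8·19^2
p-restricted factor λ_0 = (1, 9, 16, 15, 4)
p-restricted factor λ_1 = (7, 16, 5, 10, 10)
p-restricted factor λ_2 = (5, 3, 14, 16, 8)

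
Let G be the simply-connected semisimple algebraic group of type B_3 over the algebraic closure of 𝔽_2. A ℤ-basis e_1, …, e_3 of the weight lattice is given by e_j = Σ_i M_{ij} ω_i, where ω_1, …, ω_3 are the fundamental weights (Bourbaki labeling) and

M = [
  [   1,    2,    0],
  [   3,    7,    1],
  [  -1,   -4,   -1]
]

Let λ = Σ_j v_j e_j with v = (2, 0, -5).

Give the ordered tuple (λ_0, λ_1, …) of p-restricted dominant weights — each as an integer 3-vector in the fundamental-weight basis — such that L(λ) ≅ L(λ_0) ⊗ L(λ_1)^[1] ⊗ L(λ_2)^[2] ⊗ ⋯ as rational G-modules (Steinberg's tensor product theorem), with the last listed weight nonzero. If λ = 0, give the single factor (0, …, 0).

((0, 1, 1), (1, 0, 1))

ω-coordinates c = M·v, v = (2, 0, -5):
  c_1 = (1)·(2) + (2)·(0) + (0)·(-5) = 2
  c_2 = (3)·(2) + (7)·(0) + (1)·(-5) = 1
  c_3 = (-1)·(2) + (-4)·(0) + (-1)·(-5) = 3
Base-2 expansion of each c_i:
  c_1 = 2 = 0·2^0 + 1·2^1
  c_2 = 1 = 1·2^0
  c_3 = 3 = 1·2^0 + 1·2^1
p-restricted factor λ_0 = (0, 1, 1)
p-restricted factor λ_1 = (1, 0, 1)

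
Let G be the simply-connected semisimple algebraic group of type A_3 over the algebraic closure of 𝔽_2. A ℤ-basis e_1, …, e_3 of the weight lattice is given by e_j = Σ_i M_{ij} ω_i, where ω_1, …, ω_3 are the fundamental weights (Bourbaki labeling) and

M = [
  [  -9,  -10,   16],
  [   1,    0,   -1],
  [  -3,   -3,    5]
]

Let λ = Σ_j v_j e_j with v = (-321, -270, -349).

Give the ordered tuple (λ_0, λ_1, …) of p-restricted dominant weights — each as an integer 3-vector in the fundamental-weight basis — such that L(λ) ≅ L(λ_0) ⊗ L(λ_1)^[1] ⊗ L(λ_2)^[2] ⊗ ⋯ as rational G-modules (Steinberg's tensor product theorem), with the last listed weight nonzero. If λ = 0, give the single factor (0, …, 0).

Change of basis e → ω: c = M·v where v = (-321, -270, -349):
  c_1 = (-9)·(-321) + (-10)·(-270) + (16)·(-349) = 5
  c_2 = (1)·(-321) + (0)·(-270) + (-1)·(-349) = 28
  c_3 = (-3)·(-321) + (-3)·(-270) + (5)·(-349) = 28
Writing each c_i in base p = 2:
  c_1 = 5 = 1·2^0 + 0·2^1 + 1·2^2
  c_2 = 28 = 0·2^0 + 0·2^1 + 1·2^2 + 1·2^3 + 1·2^4
  c_3 = 28 = 0·2^0 + 0·2^1 + 1·2^2 + 1·2^3 + 1·2^4
λ_0 = (1, 0, 0)
λ_1 = (0, 0, 0)
λ_2 = (1, 1, 1)
λ_3 = (0, 1, 1)
λ_4 = (0, 1, 1)

((1, 0, 0), (0, 0, 0), (1, 1, 1), (0, 1, 1), (0, 1, 1))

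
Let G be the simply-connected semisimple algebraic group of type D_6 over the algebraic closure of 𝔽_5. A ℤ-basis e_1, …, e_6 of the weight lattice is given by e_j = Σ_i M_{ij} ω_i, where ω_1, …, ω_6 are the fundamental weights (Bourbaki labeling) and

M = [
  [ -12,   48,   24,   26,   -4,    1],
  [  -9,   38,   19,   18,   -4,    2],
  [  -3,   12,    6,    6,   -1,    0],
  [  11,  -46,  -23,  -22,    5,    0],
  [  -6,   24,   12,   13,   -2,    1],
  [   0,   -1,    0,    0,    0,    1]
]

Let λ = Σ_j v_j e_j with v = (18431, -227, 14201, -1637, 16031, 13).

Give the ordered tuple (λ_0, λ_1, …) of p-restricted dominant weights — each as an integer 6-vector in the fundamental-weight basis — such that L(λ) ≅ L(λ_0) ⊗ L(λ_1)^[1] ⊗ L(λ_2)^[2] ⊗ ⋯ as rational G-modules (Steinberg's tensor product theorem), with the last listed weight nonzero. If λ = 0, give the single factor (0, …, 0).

((3, 0, 1, 4, 3, 0), (1, 0, 2, 0, 4, 3), (3, 0, 3, 4, 1, 4), (1, 4, 0, 1, 3, 1), (3, 2, 2, 4, 1, 0))

In the fundamental-weight basis, λ has coordinates c = M·v (v = (18431, -227, 14201, -1637, 16031, 13)):
  c_1 = -12*18431 + 48*-227 + 24*14201 + 26*-1637 + -4*16031 + 1*13 = 2083
  c_2 = -9*18431 + 38*-227 + 19*14201 + 18*-1637 + -4*16031 + 2*13 = 1750
  c_3 = -3*18431 + 12*-227 + 6*14201 + 6*-1637 + -1*16031 + 0*13 = 1336
  c_4 = 11*18431 + -46*-227 + -23*14201 + -22*-1637 + 5*16031 + 0*13 = 2729
  c_5 = -6*18431 + 24*-227 + 12*14201 + 13*-1637 + -2*16031 + 1*13 = 1048
  c_6 = 0*18431 + -1*-227 + 0*14201 + 0*-1637 + 0*16031 + 1*13 = 240
Writing each c_i in base p = 5:
  c_1 = 2083 = 3·5^0 + 1·5^1 + 3·5^2 + 1·5^3 + 3·5^4
  c_2 = 1750 = 0·5^0 + 0·5^1 + 0·5^2 + 4·5^3 + 2·5^4
  c_3 = 1336 = 1·5^0 + 2·5^1 + 3·5^2 + 0·5^3 + 2·5^4
  c_4 = 2729 = 4·5^0 + 0·5^1 + 4·5^2 + 1·5^3 + 4·5^4
  c_5 = 1048 = 3·5^0 + 4·5^1 + 1·5^2 + 3·5^3 + 1·5^4
  c_6 = 240 = 0·5^0 + 3·5^1 + 4·5^2 + 1·5^3
λ_0 = (3, 0, 1, 4, 3, 0)
λ_1 = (1, 0, 2, 0, 4, 3)
λ_2 = (3, 0, 3, 4, 1, 4)
λ_3 = (1, 4, 0, 1, 3, 1)
λ_4 = (3, 2, 2, 4, 1, 0)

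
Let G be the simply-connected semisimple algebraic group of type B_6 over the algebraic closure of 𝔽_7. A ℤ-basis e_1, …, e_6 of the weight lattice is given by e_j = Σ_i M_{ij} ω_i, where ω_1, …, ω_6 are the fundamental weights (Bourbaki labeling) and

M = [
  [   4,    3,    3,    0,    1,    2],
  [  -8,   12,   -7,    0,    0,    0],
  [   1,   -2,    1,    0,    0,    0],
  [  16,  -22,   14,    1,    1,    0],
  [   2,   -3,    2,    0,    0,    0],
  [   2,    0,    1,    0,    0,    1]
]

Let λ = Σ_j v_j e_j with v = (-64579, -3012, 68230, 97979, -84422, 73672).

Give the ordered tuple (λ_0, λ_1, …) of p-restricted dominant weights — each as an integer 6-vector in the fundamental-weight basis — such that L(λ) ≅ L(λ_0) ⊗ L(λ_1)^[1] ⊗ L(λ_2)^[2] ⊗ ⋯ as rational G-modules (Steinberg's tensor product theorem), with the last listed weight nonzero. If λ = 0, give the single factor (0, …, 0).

((1, 1, 1, 6, 0, 4), (2, 5, 3, 1, 3, 0), (5, 2, 1, 1, 4, 1), (0, 1, 0, 5, 5, 2), (0, 1, 4, 0, 6, 5))

Compute c_i = Σ_j M_{ij} v_j with v = (-64579, -3012, 68230, 97979, -84422, 73672):
  c_1 = (4)·(-64579) + (3)·(-3012) + (3)·(68230) + (0)·(97979) + (1)·(-84422) + (2)·(73672) = 260
  c_2 = (-8)·(-64579) + (12)·(-3012) + (-7)·(68230) + (0)·(97979) + (0)·(-84422) + (0)·(73672) = 2878
  c_3 = (1)·(-64579) + (-2)·(-3012) + (1)·(68230) + (0)·(97979) + (0)·(-84422) + (0)·(73672) = 9675
  c_4 = (16)·(-64579) + (-22)·(-3012) + (14)·(68230) + (1)·(97979) + (1)·(-84422) + (0)·(73672) = 1777
  c_5 = (2)·(-64579) + (-3)·(-3012) + (2)·(68230) + (0)·(97979) + (0)·(-84422) + (0)·(73672) = 16338
  c_6 = (2)·(-64579) + (0)·(-3012) + (1)·(68230) + (0)·(97979) + (0)·(-84422) + (1)·(73672) = 12744
Expand coordinatewise in base 7:
  c_1 = 260 = 1·7^0 + 2·7^1 + 5·7^2
  c_2 = 2878 = 1·7^0 + 5·7^1 + 2·7^2 + 1·7^3 + 1·7^4
  c_3 = 9675 = 1·7^0 + 3·7^1 + 1·7^2 + 0·7^3 + 4·7^4
  c_4 = 1777 = 6·7^0 + 1·7^1 + 1·7^2 + 5·7^3
  c_5 = 16338 = 0·7^0 + 3·7^1 + 4·7^2 + 5·7^3 + 6·7^4
  c_6 = 12744 = 4·7^0 + 0·7^1 + 1·7^2 + 2·7^3 + 5·7^4
Factor λ_0 = (1, 1, 1, 6, 0, 4)
Factor λ_1 = (2, 5, 3, 1, 3, 0)
Factor λ_2 = (5, 2, 1, 1, 4, 1)
Factor λ_3 = (0, 1, 0, 5, 5, 2)
Factor λ_4 = (0, 1, 4, 0, 6, 5)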